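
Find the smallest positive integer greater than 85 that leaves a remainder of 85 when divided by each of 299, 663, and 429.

N − 85 must be a common multiple of 299, 663, and 429.
299 = 13 × 23
663 = 3 × 13 × 17
429 = 3 × 11 × 13
LCM(299, 663, 429) = 3 × 11 × 13 × 17 × 23 = 167739.
Smallest N > 85 is LCM + 85 = 167739 + 85 = 167824.

167824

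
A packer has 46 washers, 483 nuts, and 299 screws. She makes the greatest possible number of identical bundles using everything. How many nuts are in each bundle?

21

Number of bundles = gcd(46, 483, 299).
46 = 2 × 23
483 = 3 × 7 × 23
299 = 13 × 23
gcd(46, 483, 299) = 23.
nuts per bundle = 483 / 23 = 21.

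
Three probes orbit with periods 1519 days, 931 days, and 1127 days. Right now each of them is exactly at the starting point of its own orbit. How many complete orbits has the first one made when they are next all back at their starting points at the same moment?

437 orbits

They are all back at their starting positions together after one LCM of the periods.
1519 = 7^2 × 31
931 = 7^2 × 19
1127 = 7^2 × 23
LCM(1519, 931, 1127) = 7^2 × 19 × 23 × 31 = 663803.
Orbits for period 1519: 663803 / 1519 = 437.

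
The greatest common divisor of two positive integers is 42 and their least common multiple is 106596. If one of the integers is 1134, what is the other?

3948

For two integers, gcd × lcm = product, so the other is (42 × 106596) / 1134 = 4477032 / 1134 = 3948.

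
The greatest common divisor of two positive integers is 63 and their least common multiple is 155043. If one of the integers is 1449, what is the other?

6741

For two integers, gcd × lcm = product, so the other is (63 × 155043) / 1449 = 9767709 / 1449 = 6741.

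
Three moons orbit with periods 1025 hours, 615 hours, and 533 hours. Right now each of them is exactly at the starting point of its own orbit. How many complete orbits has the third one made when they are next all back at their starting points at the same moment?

They are all back at their starting positions together after one LCM of the periods.
1025 = 5^2 × 41
615 = 3 × 5 × 41
533 = 13 × 41
LCM(1025, 615, 533) = 3 × 5^2 × 13 × 41 = 39975.
Orbits for period 533: 39975 / 533 = 75.

75 orbits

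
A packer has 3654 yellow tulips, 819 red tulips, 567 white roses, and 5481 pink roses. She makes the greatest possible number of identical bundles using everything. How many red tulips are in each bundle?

Number of bundles = gcd(3654, 819, 567, 5481).
3654 = 2 × 3^2 × 7 × 29
819 = 3^2 × 7 × 13
567 = 3^4 × 7
5481 = 3^3 × 7 × 29
gcd(3654, 819, 567, 5481) = 3^2 × 7 = 63.
red tulips per bundle = 819 / 63 = 13.

13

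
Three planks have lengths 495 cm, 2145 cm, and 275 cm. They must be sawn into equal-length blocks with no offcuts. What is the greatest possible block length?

55 cm

The block length must divide every plank, so the greatest is gcd(495, 2145, 275).
495 = 3^2 × 5 × 11
2145 = 3 × 5 × 11 × 13
275 = 5^2 × 11
gcd(495, 2145, 275) = 5 × 11 = 55.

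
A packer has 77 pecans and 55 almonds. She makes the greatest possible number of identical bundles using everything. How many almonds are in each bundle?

5

Number of bundles = gcd(77, 55).
77 = 7 × 11
55 = 5 × 11
gcd(77, 55) = 11.
almonds per bundle = 55 / 11 = 5.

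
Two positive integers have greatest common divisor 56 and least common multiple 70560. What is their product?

For any two positive integers, gcd × lcm = product = 56 × 70560 = 3951360.

3951360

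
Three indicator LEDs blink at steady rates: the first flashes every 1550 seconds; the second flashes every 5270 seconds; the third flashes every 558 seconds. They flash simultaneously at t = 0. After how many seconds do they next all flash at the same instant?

We need the least common multiple of the intervals.
1550 = 2 × 5^2 × 31
5270 = 2 × 5 × 17 × 31
558 = 2 × 3^2 × 31
LCM(1550, 5270, 558) = 2 × 3^2 × 5^2 × 17 × 31 = 237150.

237150 seconds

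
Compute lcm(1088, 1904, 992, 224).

236096

1088 = 2^6 × 17
1904 = 2^4 × 7 × 17
992 = 2^5 × 31
224 = 2^5 × 7
LCM(1088, 1904, 992, 224) = 2^6 × 7 × 17 × 31 = 236096.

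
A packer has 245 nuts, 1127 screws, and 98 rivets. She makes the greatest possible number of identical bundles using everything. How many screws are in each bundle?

23

Number of bundles = gcd(245, 1127, 98).
245 = 5 × 7^2
1127 = 7^2 × 23
98 = 2 × 7^2
gcd(245, 1127, 98) = 7^2 = 49.
screws per bundle = 1127 / 49 = 23.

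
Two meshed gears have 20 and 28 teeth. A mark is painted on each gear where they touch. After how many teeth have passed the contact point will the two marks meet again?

140 teeth

We need the least common multiple of the intervals.
20 = 2^2 × 5
28 = 2^2 × 7
LCM(20, 28) = 2^2 × 5 × 7 = 140.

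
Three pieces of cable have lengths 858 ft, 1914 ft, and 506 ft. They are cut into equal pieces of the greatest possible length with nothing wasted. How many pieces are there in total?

Piece length = gcd(858, 1914, 506).
858 = 2 × 3 × 11 × 13
1914 = 2 × 3 × 11 × 29
506 = 2 × 11 × 23
gcd(858, 1914, 506) = 2 × 11 = 22.
Total pieces = 858/22 + 1914/22 + 506/22 = 39 + 87 + 23 = 149.

149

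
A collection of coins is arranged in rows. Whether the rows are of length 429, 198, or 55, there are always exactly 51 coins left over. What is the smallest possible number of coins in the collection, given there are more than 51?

N − 51 must be a common multiple of 429, 198, and 55.
429 = 3 × 11 × 13
198 = 2 × 3^2 × 11
55 = 5 × 11
LCM(429, 198, 55) = 2 × 3^2 × 5 × 11 × 13 = 12870.
Smallest N > 51 is LCM + 51 = 12870 + 51 = 12921.

12921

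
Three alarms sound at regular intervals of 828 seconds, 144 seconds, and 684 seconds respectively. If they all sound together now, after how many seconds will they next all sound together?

The first simultaneous occurrence is after LCM of the individual periods.
828 = 2^2 × 3^2 × 23
144 = 2^4 × 3^2
684 = 2^2 × 3^2 × 19
LCM(828, 144, 684) = 2^4 × 3^2 × 19 × 23 = 62928.

62928 seconds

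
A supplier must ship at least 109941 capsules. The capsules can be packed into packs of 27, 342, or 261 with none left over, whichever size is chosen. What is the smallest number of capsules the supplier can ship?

119016

The number of capsules must be a common multiple of 27, 342, and 261, so a multiple of their LCM.
27 = 3^3
342 = 2 × 3^2 × 19
261 = 3^2 × 29
LCM(27, 342, 261) = 2 × 3^3 × 19 × 29 = 29754.
Smallest multiple of 29754 that is ≥ 109941: ⌈109941/29754⌉ × 29754 = 4 × 29754 = 119016.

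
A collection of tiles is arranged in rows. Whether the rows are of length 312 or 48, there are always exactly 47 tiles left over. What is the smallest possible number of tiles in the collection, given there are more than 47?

N − 47 must be a common multiple of 312 and 48.
312 = 2^3 × 3 × 13
48 = 2^4 × 3
LCM(312, 48) = 2^4 × 3 × 13 = 624.
Smallest N > 47 is LCM + 47 = 624 + 47 = 671.

671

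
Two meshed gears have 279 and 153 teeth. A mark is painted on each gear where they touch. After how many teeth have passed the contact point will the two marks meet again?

4743 teeth

They coincide at every common multiple of the periods; the first is the LCM.
279 = 3^2 × 31
153 = 3^2 × 17
LCM(279, 153) = 3^2 × 17 × 31 = 4743.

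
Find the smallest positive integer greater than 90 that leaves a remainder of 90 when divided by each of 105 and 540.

3870

N − 90 must be a common multiple of 105 and 540.
105 = 3 × 5 × 7
540 = 2^2 × 3^3 × 5
LCM(105, 540) = 2^2 × 3^3 × 5 × 7 = 3780.
Smallest N > 90 is LCM + 90 = 3780 + 90 = 3870.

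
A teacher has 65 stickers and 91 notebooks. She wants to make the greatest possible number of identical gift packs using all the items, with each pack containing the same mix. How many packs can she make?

13 packs

The pack count must divide each quantity, so the greatest is gcd(65, 91).
65 = 5 × 13
91 = 7 × 13
gcd(65, 91) = 13.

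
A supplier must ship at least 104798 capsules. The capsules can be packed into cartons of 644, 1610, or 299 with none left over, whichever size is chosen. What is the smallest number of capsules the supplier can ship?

The number of capsules must be a common multiple of 644, 1610, and 299, so a multiple of their LCM.
644 = 2^2 × 7 × 23
1610 = 2 × 5 × 7 × 23
299 = 13 × 23
LCM(644, 1610, 299) = 2^2 × 5 × 7 × 13 × 23 = 41860.
Smallest multiple of 41860 that is ≥ 104798: ⌈104798/41860⌉ × 41860 = 3 × 41860 = 125580.

125580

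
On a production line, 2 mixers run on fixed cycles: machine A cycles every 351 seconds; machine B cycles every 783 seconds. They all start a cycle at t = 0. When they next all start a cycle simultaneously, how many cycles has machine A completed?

29 cycles

The first common completion time is the LCM of the periods.
351 = 3^3 × 13
783 = 3^3 × 29
LCM(351, 783) = 3^3 × 13 × 29 = 10179.
Cycles for period 351: 10179 / 351 = 29.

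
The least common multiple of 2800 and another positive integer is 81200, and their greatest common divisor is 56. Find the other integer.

1624

gcd × lcm = product of the two integers, so the other integer is (56 × 81200) / 2800 = 1624.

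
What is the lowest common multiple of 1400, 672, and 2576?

1400 = 2^3 × 5^2 × 7
672 = 2^5 × 3 × 7
2576 = 2^4 × 7 × 23
LCM(1400, 672, 2576) = 2^5 × 3 × 5^2 × 7 × 23 = 386400.

386400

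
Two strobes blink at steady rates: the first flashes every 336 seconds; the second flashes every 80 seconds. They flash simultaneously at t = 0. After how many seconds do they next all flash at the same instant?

The first simultaneous occurrence is after LCM of the individual periods.
336 = 2^4 × 3 × 7
80 = 2^4 × 5
LCM(336, 80) = 2^4 × 3 × 5 × 7 = 1680.

1680 seconds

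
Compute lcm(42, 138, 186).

42 = 2 × 3 × 7
138 = 2 × 3 × 23
186 = 2 × 3 × 31
LCM(42, 138, 186) = 2 × 3 × 7 × 23 × 31 = 29946.

29946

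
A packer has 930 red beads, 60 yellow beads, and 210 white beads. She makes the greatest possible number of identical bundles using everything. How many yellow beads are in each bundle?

Number of bundles = gcd(930, 60, 210).
930 = 2 × 3 × 5 × 31
60 = 2^2 × 3 × 5
210 = 2 × 3 × 5 × 7
gcd(930, 60, 210) = 2 × 3 × 5 = 30.
yellow beads per bundle = 60 / 30 = 2.

2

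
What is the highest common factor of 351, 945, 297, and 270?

27

351 = 3^3 × 13
945 = 3^3 × 5 × 7
297 = 3^3 × 11
270 = 2 × 3^3 × 5
gcd(351, 945, 297, 270) = 3^3 = 27.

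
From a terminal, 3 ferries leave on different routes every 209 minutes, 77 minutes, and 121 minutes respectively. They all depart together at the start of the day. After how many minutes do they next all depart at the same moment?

They coincide at every common multiple of the periods; the first is the LCM.
209 = 11 × 19
77 = 7 × 11
121 = 11^2
LCM(209, 77, 121) = 7 × 11^2 × 19 = 16093.

16093 minutes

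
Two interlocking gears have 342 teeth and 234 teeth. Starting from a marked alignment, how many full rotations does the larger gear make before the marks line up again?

The first common completion time is the LCM of the periods.
342 = 2 × 3^2 × 19
234 = 2 × 3^2 × 13
LCM(342, 234) = 2 × 3^2 × 13 × 19 = 4446.
Rotations for period 342: 4446 / 342 = 13.

13 rotations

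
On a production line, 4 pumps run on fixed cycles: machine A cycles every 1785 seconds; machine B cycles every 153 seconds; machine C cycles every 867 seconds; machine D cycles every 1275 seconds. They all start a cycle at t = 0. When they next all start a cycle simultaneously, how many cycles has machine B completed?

All finish a whole number of cycles simultaneously at t = LCM of the periods.
1785 = 3 × 5 × 7 × 17
153 = 3^2 × 17
867 = 3 × 17^2
1275 = 3 × 5^2 × 17
LCM(1785, 153, 867, 1275) = 3^2 × 5^2 × 7 × 17^2 = 455175.
Cycles for period 153: 455175 / 153 = 2975.

2975 cycles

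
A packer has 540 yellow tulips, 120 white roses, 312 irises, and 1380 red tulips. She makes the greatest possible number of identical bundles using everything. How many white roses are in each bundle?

Number of bundles = gcd(540, 120, 312, 1380).
540 = 2^2 × 3^3 × 5
120 = 2^3 × 3 × 5
312 = 2^3 × 3 × 13
1380 = 2^2 × 3 × 5 × 23
gcd(540, 120, 312, 1380) = 2^2 × 3 = 12.
white roses per bundle = 120 / 12 = 10.

10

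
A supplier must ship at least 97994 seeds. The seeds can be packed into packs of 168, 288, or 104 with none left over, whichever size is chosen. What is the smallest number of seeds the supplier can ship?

104832

The number of seeds must be a common multiple of 168, 288, and 104, so a multiple of their LCM.
168 = 2^3 × 3 × 7
288 = 2^5 × 3^2
104 = 2^3 × 13
LCM(168, 288, 104) = 2^5 × 3^2 × 7 × 13 = 26208.
Smallest multiple of 26208 that is ≥ 97994: ⌈97994/26208⌉ × 26208 = 4 × 26208 = 104832.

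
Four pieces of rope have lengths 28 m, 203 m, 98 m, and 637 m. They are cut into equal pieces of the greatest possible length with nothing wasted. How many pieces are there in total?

138

Piece length = gcd(28, 203, 98, 637).
28 = 2^2 × 7
203 = 7 × 29
98 = 2 × 7^2
637 = 7^2 × 13
gcd(28, 203, 98, 637) = 7.
Total pieces = 28/7 + 203/7 + 98/7 + 637/7 = 4 + 29 + 14 + 91 = 138.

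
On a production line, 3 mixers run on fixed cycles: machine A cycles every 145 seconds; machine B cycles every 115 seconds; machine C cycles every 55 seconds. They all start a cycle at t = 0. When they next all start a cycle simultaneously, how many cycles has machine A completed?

253 cycles

They are all back at their starting positions together after one LCM of the periods.
145 = 5 × 29
115 = 5 × 23
55 = 5 × 11
LCM(145, 115, 55) = 5 × 11 × 23 × 29 = 36685.
Cycles for period 145: 36685 / 145 = 253.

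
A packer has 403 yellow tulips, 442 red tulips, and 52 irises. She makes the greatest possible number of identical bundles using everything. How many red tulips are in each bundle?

Number of bundles = gcd(403, 442, 52).
403 = 13 × 31
442 = 2 × 13 × 17
52 = 2^2 × 13
gcd(403, 442, 52) = 13.
red tulips per bundle = 442 / 13 = 34.

34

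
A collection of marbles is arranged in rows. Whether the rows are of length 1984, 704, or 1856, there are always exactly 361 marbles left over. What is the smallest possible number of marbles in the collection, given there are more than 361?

N − 361 must be a common multiple of 1984, 704, and 1856.
1984 = 2^6 × 31
704 = 2^6 × 11
1856 = 2^6 × 29
LCM(1984, 704, 1856) = 2^6 × 11 × 29 × 31 = 632896.
Smallest N > 361 is LCM + 361 = 632896 + 361 = 633257.

633257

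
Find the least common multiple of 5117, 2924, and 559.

266084

5117 = 7 × 17 × 43
2924 = 2^2 × 17 × 43
559 = 13 × 43
LCM(5117, 2924, 559) = 2^2 × 7 × 13 × 17 × 43 = 266084.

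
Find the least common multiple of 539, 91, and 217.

217217

539 = 7^2 × 11
91 = 7 × 13
217 = 7 × 31
LCM(539, 91, 217) = 7^2 × 11 × 13 × 31 = 217217.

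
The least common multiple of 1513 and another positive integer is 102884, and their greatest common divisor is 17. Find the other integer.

1156

gcd × lcm = product of the two integers, so the other integer is (17 × 102884) / 1513 = 1156.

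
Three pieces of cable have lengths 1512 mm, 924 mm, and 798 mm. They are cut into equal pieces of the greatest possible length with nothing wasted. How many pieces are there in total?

77

Piece length = gcd(1512, 924, 798).
1512 = 2^3 × 3^3 × 7
924 = 2^2 × 3 × 7 × 11
798 = 2 × 3 × 7 × 19
gcd(1512, 924, 798) = 2 × 3 × 7 = 42.
Total pieces = 1512/42 + 924/42 + 798/42 = 36 + 22 + 19 = 77.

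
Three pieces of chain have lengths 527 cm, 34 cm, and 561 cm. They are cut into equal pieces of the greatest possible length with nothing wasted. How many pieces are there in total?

66

Piece length = gcd(527, 34, 561).
527 = 17 × 31
34 = 2 × 17
561 = 3 × 11 × 17
gcd(527, 34, 561) = 17.
Total pieces = 527/17 + 34/17 + 561/17 = 31 + 2 + 33 = 66.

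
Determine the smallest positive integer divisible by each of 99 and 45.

99 = 3^2 × 11
45 = 3^2 × 5
LCM(99, 45) = 3^2 × 5 × 11 = 495.

495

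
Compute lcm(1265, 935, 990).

387090

1265 = 5 × 11 × 23
935 = 5 × 11 × 17
990 = 2 × 3^2 × 5 × 11
LCM(1265, 935, 990) = 2 × 3^2 × 5 × 11 × 17 × 23 = 387090.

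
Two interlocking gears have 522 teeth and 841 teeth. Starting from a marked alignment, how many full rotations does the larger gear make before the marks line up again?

18 rotations

They are all back at their starting positions together after one LCM of the periods.
522 = 2 × 3^2 × 29
841 = 29^2
LCM(522, 841) = 2 × 3^2 × 29^2 = 15138.
Rotations for period 841: 15138 / 841 = 18.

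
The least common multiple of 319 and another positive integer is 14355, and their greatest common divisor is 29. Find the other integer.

1305

gcd × lcm = product of the two integers, so the other integer is (29 × 14355) / 319 = 1305.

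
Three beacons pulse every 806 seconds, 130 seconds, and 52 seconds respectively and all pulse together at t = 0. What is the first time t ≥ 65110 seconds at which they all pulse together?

72540 seconds

Joint pulses occur at multiples of LCM(806, 130, 52).
806 = 2 × 13 × 31
130 = 2 × 5 × 13
52 = 2^2 × 13
LCM(806, 130, 52) = 2^2 × 5 × 13 × 31 = 8060.
Smallest multiple of 8060 that is ≥ 65110: ⌈65110/8060⌉ × 8060 = 9 × 8060 = 72540.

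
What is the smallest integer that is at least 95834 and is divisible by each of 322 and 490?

The integer must be a common multiple of 322 and 490, so a multiple of their LCM.
322 = 2 × 7 × 23
490 = 2 × 5 × 7^2
LCM(322, 490) = 2 × 5 × 7^2 × 23 = 11270.
Smallest multiple of 11270 that is ≥ 95834: ⌈95834/11270⌉ × 11270 = 9 × 11270 = 101430.

101430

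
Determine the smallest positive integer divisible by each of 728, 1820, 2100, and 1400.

54600

728 = 2^3 × 7 × 13
1820 = 2^2 × 5 × 7 × 13
2100 = 2^2 × 3 × 5^2 × 7
1400 = 2^3 × 5^2 × 7
LCM(728, 1820, 2100, 1400) = 2^3 × 3 × 5^2 × 7 × 13 = 54600.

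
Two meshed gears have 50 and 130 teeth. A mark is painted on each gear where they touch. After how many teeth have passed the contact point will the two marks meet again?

650 teeth

We need the least common multiple of the intervals.
50 = 2 × 5^2
130 = 2 × 5 × 13
LCM(50, 130) = 2 × 5^2 × 13 = 650.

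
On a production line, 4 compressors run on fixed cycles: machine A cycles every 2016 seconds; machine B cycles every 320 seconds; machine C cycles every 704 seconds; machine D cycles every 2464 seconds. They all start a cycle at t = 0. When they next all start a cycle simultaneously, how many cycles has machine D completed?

They are all back at their starting positions together after one LCM of the periods.
2016 = 2^5 × 3^2 × 7
320 = 2^6 × 5
704 = 2^6 × 11
2464 = 2^5 × 7 × 11
LCM(2016, 320, 704, 2464) = 2^6 × 3^2 × 5 × 7 × 11 = 221760.
Cycles for period 2464: 221760 / 2464 = 90.

90 cycles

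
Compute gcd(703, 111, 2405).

37

703 = 19 × 37
111 = 3 × 37
2405 = 5 × 13 × 37
gcd(703, 111, 2405) = 37.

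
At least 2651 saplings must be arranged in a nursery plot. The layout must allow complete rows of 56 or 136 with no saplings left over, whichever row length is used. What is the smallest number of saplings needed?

The number of saplings must be a common multiple of 56 and 136, so a multiple of their LCM.
56 = 2^3 × 7
136 = 2^3 × 17
LCM(56, 136) = 2^3 × 7 × 17 = 952.
Smallest multiple of 952 that is ≥ 2651: ⌈2651/952⌉ × 952 = 3 × 952 = 2856.

2856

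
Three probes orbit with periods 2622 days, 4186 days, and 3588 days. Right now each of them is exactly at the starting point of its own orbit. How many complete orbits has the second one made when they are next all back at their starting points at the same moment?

They are all back at their starting positions together after one LCM of the periods.
2622 = 2 × 3 × 19 × 23
4186 = 2 × 7 × 13 × 23
3588 = 2^2 × 3 × 13 × 23
LCM(2622, 4186, 3588) = 2^2 × 3 × 7 × 13 × 19 × 23 = 477204.
Orbits for period 4186: 477204 / 4186 = 114.

114 orbits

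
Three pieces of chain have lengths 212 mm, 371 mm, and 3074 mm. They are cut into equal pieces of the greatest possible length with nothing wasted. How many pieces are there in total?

69

Piece length = gcd(212, 371, 3074).
212 = 2^2 × 53
371 = 7 × 53
3074 = 2 × 29 × 53
gcd(212, 371, 3074) = 53.
Total pieces = 212/53 + 371/53 + 3074/53 = 4 + 7 + 58 = 69.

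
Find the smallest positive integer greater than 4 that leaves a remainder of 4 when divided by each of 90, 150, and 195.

N − 4 must be a common multiple of 90, 150, and 195.
90 = 2 × 3^2 × 5
150 = 2 × 3 × 5^2
195 = 3 × 5 × 13
LCM(90, 150, 195) = 2 × 3^2 × 5^2 × 13 = 5850.
Smallest N > 4 is LCM + 4 = 5850 + 4 = 5854.

5854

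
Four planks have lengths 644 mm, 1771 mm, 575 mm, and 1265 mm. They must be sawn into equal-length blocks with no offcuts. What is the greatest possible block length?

This is the greatest common divisor of 644, 1771, 575, and 1265.
644 = 2^2 × 7 × 23
1771 = 7 × 11 × 23
575 = 5^2 × 23
1265 = 5 × 11 × 23
gcd(644, 1771, 575, 1265) = 23.

23 mm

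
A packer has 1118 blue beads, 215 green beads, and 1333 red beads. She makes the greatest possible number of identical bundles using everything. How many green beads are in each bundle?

5

Number of bundles = gcd(1118, 215, 1333).
1118 = 2 × 13 × 43
215 = 5 × 43
1333 = 31 × 43
gcd(1118, 215, 1333) = 43.
green beads per bundle = 215 / 43 = 5.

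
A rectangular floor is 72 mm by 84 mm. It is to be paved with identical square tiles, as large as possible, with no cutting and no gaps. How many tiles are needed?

42

Tile side = gcd(72, 84).
72 = 2^3 × 3^2
84 = 2^2 × 3 × 7
gcd(72, 84) = 2^2 × 3 = 12.
Tiles: (72/12) × (84/12) = 6 × 7 = 42.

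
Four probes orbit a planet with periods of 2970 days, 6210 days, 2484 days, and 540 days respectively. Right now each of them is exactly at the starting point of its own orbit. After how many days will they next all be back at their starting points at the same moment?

The first simultaneous occurrence is after LCM of the individual periods.
2970 = 2 × 3^3 × 5 × 11
6210 = 2 × 3^3 × 5 × 23
2484 = 2^2 × 3^3 × 23
540 = 2^2 × 3^3 × 5
LCM(2970, 6210, 2484, 540) = 2^2 × 3^3 × 5 × 11 × 23 = 136620.

136620 days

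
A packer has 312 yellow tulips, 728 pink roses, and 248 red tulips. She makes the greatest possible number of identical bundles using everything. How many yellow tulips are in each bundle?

Number of bundles = gcd(312, 728, 248).
312 = 2^3 × 3 × 13
728 = 2^3 × 7 × 13
248 = 2^3 × 31
gcd(312, 728, 248) = 2^3 = 8.
yellow tulips per bundle = 312 / 8 = 39.

39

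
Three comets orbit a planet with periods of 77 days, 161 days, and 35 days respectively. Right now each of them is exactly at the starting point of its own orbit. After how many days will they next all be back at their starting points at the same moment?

8855 days

We need the least common multiple of the intervals.
77 = 7 × 11
161 = 7 × 23
35 = 5 × 7
LCM(77, 161, 35) = 5 × 7 × 11 × 23 = 8855.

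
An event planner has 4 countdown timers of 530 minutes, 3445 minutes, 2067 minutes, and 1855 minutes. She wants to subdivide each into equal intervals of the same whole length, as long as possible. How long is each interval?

The interval must divide each timer length; the longest such is the gcd.
530 = 2 × 5 × 53
3445 = 5 × 13 × 53
2067 = 3 × 13 × 53
1855 = 5 × 7 × 53
gcd(530, 3445, 2067, 1855) = 53.

53 minutes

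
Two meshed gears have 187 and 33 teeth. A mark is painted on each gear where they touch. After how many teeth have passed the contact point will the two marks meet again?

We need the least common multiple of the intervals.
187 = 11 × 17
33 = 3 × 11
LCM(187, 33) = 3 × 11 × 17 = 561.

561 teeth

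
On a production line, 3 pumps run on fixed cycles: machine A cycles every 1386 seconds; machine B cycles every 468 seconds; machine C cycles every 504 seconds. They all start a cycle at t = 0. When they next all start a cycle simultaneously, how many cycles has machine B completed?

154 cycles

They are all back at their starting positions together after one LCM of the periods.
1386 = 2 × 3^2 × 7 × 11
468 = 2^2 × 3^2 × 13
504 = 2^3 × 3^2 × 7
LCM(1386, 468, 504) = 2^3 × 3^2 × 7 × 11 × 13 = 72072.
Cycles for period 468: 72072 / 468 = 154.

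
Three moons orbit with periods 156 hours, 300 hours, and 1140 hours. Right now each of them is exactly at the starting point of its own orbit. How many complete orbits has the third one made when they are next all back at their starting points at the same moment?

The first common completion time is the LCM of the periods.
156 = 2^2 × 3 × 13
300 = 2^2 × 3 × 5^2
1140 = 2^2 × 3 × 5 × 19
LCM(156, 300, 1140) = 2^2 × 3 × 5^2 × 13 × 19 = 74100.
Orbits for period 1140: 74100 / 1140 = 65.

65 orbits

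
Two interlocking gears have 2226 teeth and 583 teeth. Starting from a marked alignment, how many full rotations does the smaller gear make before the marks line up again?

They are all back at their starting positions together after one LCM of the periods.
2226 = 2 × 3 × 7 × 53
583 = 11 × 53
LCM(2226, 583) = 2 × 3 × 7 × 11 × 53 = 24486.
Rotations for period 583: 24486 / 583 = 42.

42 rotations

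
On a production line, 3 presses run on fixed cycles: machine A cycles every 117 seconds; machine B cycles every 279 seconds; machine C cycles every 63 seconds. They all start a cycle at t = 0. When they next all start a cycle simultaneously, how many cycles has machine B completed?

91 cycles

They are all back at their starting positions together after one LCM of the periods.
117 = 3^2 × 13
279 = 3^2 × 31
63 = 3^2 × 7
LCM(117, 279, 63) = 3^2 × 7 × 13 × 31 = 25389.
Cycles for period 279: 25389 / 279 = 91.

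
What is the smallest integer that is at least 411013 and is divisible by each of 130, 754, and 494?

429780

The integer must be a common multiple of 130, 754, and 494, so a multiple of their LCM.
130 = 2 × 5 × 13
754 = 2 × 13 × 29
494 = 2 × 13 × 19
LCM(130, 754, 494) = 2 × 5 × 13 × 19 × 29 = 71630.
Smallest multiple of 71630 that is ≥ 411013: ⌈411013/71630⌉ × 71630 = 6 × 71630 = 429780.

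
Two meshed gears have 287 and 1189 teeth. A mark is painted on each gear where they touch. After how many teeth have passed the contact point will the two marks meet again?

8323 teeth

We need the least common multiple of the intervals.
287 = 7 × 41
1189 = 29 × 41
LCM(287, 1189) = 7 × 29 × 41 = 8323.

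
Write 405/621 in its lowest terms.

15/23

405 = 3^4 × 5
621 = 3^3 × 23
gcd(405, 621) = 3^3 = 27.
Divide numerator and denominator by 27: 405/621 = 15/23.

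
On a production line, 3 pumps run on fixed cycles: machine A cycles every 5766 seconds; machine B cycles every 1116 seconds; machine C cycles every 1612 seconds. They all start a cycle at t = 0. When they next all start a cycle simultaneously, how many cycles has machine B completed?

All finish a whole number of cycles simultaneously at t = LCM of the periods.
5766 = 2 × 3 × 31^2
1116 = 2^2 × 3^2 × 31
1612 = 2^2 × 13 × 31
LCM(5766, 1116, 1612) = 2^2 × 3^2 × 13 × 31^2 = 449748.
Cycles for period 1116: 449748 / 1116 = 403.

403 cycles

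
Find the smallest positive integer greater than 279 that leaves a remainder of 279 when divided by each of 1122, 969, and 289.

N − 279 must be a common multiple of 1122, 969, and 289.
1122 = 2 × 3 × 11 × 17
969 = 3 × 17 × 19
289 = 17^2
LCM(1122, 969, 289) = 2 × 3 × 11 × 17^2 × 19 = 362406.
Smallest N > 279 is LCM + 279 = 362406 + 279 = 362685.

362685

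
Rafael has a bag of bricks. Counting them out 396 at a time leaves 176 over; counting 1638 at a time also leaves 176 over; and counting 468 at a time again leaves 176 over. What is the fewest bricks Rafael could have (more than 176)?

N − 176 must be a common multiple of 396, 1638, and 468.
396 = 2^2 × 3^2 × 11
1638 = 2 × 3^2 × 7 × 13
468 = 2^2 × 3^2 × 13
LCM(396, 1638, 468) = 2^2 × 3^2 × 7 × 11 × 13 = 36036.
Smallest N > 176 is LCM + 176 = 36036 + 176 = 36212.

36212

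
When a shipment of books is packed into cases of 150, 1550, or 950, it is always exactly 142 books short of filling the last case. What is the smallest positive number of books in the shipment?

Being 142 short of a full case of size k means N ≡ −142 (mod k), i.e. N + 142 is a multiple of each size.
150 = 2 × 3 × 5^2
1550 = 2 × 5^2 × 31
950 = 2 × 5^2 × 19
LCM(150, 1550, 950) = 2 × 3 × 5^2 × 19 × 31 = 88350.
Smallest positive N is 88350 − 142 = 88208.

88208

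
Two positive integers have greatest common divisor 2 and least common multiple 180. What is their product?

For any two positive integers, gcd × lcm = product = 2 × 180 = 360.

360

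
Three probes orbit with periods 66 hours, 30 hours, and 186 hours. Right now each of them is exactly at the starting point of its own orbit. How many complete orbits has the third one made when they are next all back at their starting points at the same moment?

55 orbits

They are all back at their starting positions together after one LCM of the periods.
66 = 2 × 3 × 11
30 = 2 × 3 × 5
186 = 2 × 3 × 31
LCM(66, 30, 186) = 2 × 3 × 5 × 11 × 31 = 10230.
Orbits for period 186: 10230 / 186 = 55.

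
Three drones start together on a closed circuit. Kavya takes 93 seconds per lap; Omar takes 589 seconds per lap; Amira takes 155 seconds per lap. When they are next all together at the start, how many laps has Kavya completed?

95 laps

They are all back at their starting positions together after one LCM of the periods.
93 = 3 × 31
589 = 19 × 31
155 = 5 × 31
LCM(93, 589, 155) = 3 × 5 × 19 × 31 = 8835.
Laps for period 93: 8835 / 93 = 95.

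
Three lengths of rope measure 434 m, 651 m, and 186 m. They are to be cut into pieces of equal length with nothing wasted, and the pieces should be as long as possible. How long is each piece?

Each piece length must divide every original length, so the longest possible is gcd(434, 651, 186).
434 = 2 × 7 × 31
651 = 3 × 7 × 31
186 = 2 × 3 × 31
gcd(434, 651, 186) = 31.

31 m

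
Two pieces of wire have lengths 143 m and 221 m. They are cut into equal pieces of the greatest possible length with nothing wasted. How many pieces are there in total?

28

Piece length = gcd(143, 221).
143 = 11 × 13
221 = 13 × 17
gcd(143, 221) = 13.
Total pieces = 143/13 + 221/13 = 11 + 17 = 28.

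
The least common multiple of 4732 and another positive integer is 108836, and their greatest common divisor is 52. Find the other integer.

gcd × lcm = product of the two integers, so the other integer is (52 × 108836) / 4732 = 1196.

1196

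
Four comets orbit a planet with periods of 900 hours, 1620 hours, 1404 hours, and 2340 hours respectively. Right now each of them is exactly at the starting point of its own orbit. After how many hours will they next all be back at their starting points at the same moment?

The first simultaneous occurrence is after LCM of the individual periods.
900 = 2^2 × 3^2 × 5^2
1620 = 2^2 × 3^4 × 5
1404 = 2^2 × 3^3 × 13
2340 = 2^2 × 3^2 × 5 × 13
LCM(900, 1620, 1404, 2340) = 2^2 × 3^4 × 5^2 × 13 = 105300.

105300 hours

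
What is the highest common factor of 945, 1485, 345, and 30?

15

945 = 3^3 × 5 × 7
1485 = 3^3 × 5 × 11
345 = 3 × 5 × 23
30 = 2 × 3 × 5
gcd(945, 1485, 345, 30) = 3 × 5 = 15.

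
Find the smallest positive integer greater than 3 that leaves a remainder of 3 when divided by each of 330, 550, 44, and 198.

N − 3 must be a common multiple of 330, 550, 44, and 198.
330 = 2 × 3 × 5 × 11
550 = 2 × 5^2 × 11
44 = 2^2 × 11
198 = 2 × 3^2 × 11
LCM(330, 550, 44, 198) = 2^2 × 3^2 × 5^2 × 11 = 9900.
Smallest N > 3 is LCM + 3 = 9900 + 3 = 9903.

9903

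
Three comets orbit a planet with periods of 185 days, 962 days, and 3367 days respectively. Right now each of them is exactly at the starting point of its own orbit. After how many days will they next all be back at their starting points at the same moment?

They coincide at every common multiple of the periods; the first is the LCM.
185 = 5 × 37
962 = 2 × 13 × 37
3367 = 7 × 13 × 37
LCM(185, 962, 3367) = 2 × 5 × 7 × 13 × 37 = 33670.

33670 days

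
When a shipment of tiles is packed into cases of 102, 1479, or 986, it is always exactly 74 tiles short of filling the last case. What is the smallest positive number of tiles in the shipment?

Being 74 short of a full case of size k means N ≡ −74 (mod k), i.e. N + 74 is a multiple of each size.
102 = 2 × 3 × 17
1479 = 3 × 17 × 29
986 = 2 × 17 × 29
LCM(102, 1479, 986) = 2 × 3 × 17 × 29 = 2958.
Smallest positive N is 2958 − 74 = 2884.

2884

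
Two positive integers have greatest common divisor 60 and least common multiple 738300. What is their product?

44298000

For any two positive integers, gcd × lcm = product = 60 × 738300 = 44298000.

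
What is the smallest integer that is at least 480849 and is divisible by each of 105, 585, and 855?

544635

The integer must be a common multiple of 105, 585, and 855, so a multiple of their LCM.
105 = 3 × 5 × 7
585 = 3^2 × 5 × 13
855 = 3^2 × 5 × 19
LCM(105, 585, 855) = 3^2 × 5 × 7 × 13 × 19 = 77805.
Smallest multiple of 77805 that is ≥ 480849: ⌈480849/77805⌉ × 77805 = 7 × 77805 = 544635.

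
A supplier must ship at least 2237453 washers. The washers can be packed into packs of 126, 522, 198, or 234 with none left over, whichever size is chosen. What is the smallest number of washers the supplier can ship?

2612610

The number of washers must be a common multiple of 126, 522, 198, and 234, so a multiple of their LCM.
126 = 2 × 3^2 × 7
522 = 2 × 3^2 × 29
198 = 2 × 3^2 × 11
234 = 2 × 3^2 × 13
LCM(126, 522, 198, 234) = 2 × 3^2 × 7 × 11 × 13 × 29 = 522522.
Smallest multiple of 522522 that is ≥ 2237453: ⌈2237453/522522⌉ × 522522 = 5 × 522522 = 2612610.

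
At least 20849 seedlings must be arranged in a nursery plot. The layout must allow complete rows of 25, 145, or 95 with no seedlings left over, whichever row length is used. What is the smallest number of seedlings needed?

The number of seedlings must be a common multiple of 25, 145, and 95, so a multiple of their LCM.
25 = 5^2
145 = 5 × 29
95 = 5 × 19
LCM(25, 145, 95) = 5^2 × 19 × 29 = 13775.
Smallest multiple of 13775 that is ≥ 20849: ⌈20849/13775⌉ × 13775 = 2 × 13775 = 27550.

27550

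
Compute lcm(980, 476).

980 = 2^2 × 5 × 7^2
476 = 2^2 × 7 × 17
LCM(980, 476) = 2^2 × 5 × 7^2 × 17 = 16660.

16660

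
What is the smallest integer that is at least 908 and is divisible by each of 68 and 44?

The integer must be a common multiple of 68 and 44, so a multiple of their LCM.
68 = 2^2 × 17
44 = 2^2 × 11
LCM(68, 44) = 2^2 × 11 × 17 = 748.
Smallest multiple of 748 that is ≥ 908: ⌈908/748⌉ × 748 = 2 × 748 = 1496.

1496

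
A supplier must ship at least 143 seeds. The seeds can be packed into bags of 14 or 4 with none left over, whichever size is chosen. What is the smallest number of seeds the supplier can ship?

The number of seeds must be a common multiple of 14 and 4, so a multiple of their LCM.
14 = 2 × 7
4 = 2^2
LCM(14, 4) = 2^2 × 7 = 28.
Smallest multiple of 28 that is ≥ 143: ⌈143/28⌉ × 28 = 6 × 28 = 168.

168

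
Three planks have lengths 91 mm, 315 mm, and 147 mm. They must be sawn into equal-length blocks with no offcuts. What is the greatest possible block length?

7 mm

This is the greatest common divisor of 91, 315, and 147.
91 = 7 × 13
315 = 3^2 × 5 × 7
147 = 3 × 7^2
gcd(91, 315, 147) = 7.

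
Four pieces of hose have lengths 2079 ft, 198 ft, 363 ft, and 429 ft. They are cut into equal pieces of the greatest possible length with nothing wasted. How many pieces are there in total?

93

Piece length = gcd(2079, 198, 363, 429).
2079 = 3^3 × 7 × 11
198 = 2 × 3^2 × 11
363 = 3 × 11^2
429 = 3 × 11 × 13
gcd(2079, 198, 363, 429) = 3 × 11 = 33.
Total pieces = 2079/33 + 198/33 + 363/33 + 429/33 = 63 + 6 + 11 + 13 = 93.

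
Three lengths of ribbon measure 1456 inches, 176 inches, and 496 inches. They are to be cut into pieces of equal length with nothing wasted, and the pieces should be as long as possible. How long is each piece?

16 inches

The greatest length dividing all of 1456, 176, and 496 is their gcd.
1456 = 2^4 × 7 × 13
176 = 2^4 × 11
496 = 2^4 × 31
gcd(1456, 176, 496) = 2^4 = 16.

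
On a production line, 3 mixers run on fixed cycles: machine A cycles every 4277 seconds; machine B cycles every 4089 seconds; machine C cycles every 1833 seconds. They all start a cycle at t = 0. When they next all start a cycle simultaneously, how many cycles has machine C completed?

203 cycles

The first common completion time is the LCM of the periods.
4277 = 7 × 13 × 47
4089 = 3 × 29 × 47
1833 = 3 × 13 × 47
LCM(4277, 4089, 1833) = 3 × 7 × 13 × 29 × 47 = 372099.
Cycles for period 1833: 372099 / 1833 = 203.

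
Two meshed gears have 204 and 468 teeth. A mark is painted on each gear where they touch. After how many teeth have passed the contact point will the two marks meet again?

The first simultaneous occurrence is after LCM of the individual periods.
204 = 2^2 × 3 × 17
468 = 2^2 × 3^2 × 13
LCM(204, 468) = 2^2 × 3^2 × 13 × 17 = 7956.

7956 teeth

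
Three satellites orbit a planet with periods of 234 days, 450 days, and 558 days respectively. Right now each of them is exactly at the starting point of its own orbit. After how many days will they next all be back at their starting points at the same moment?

The first simultaneous occurrence is after LCM of the individual periods.
234 = 2 × 3^2 × 13
450 = 2 × 3^2 × 5^2
558 = 2 × 3^2 × 31
LCM(234, 450, 558) = 2 × 3^2 × 5^2 × 13 × 31 = 181350.

181350 days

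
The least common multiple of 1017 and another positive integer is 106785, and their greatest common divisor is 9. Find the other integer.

945

gcd × lcm = product of the two integers, so the other integer is (9 × 106785) / 1017 = 945.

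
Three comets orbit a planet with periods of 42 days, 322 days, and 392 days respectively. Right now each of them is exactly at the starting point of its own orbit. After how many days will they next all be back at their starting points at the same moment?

We need the least common multiple of the intervals.
42 = 2 × 3 × 7
322 = 2 × 7 × 23
392 = 2^3 × 7^2
LCM(42, 322, 392) = 2^3 × 3 × 7^2 × 23 = 27048.

27048 days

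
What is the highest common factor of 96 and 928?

32

96 = 2^5 × 3
928 = 2^5 × 29
gcd(96, 928) = 2^5 = 32.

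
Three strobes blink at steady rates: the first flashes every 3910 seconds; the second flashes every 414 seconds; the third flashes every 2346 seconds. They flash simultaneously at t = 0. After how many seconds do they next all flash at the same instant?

35190 seconds

The first simultaneous occurrence is after LCM of the individual periods.
3910 = 2 × 5 × 17 × 23
414 = 2 × 3^2 × 23
2346 = 2 × 3 × 17 × 23
LCM(3910, 414, 2346) = 2 × 3^2 × 5 × 17 × 23 = 35190.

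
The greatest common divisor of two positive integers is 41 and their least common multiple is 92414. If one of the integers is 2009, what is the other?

For two integers, gcd × lcm = product, so the other is (41 × 92414) / 2009 = 3788974 / 2009 = 1886.

1886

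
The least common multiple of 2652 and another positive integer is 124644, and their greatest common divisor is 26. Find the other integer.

1222

gcd × lcm = product of the two integers, so the other integer is (26 × 124644) / 2652 = 1222.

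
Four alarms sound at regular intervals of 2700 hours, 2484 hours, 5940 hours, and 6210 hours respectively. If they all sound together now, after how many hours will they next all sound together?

683100 hours

They coincide at every common multiple of the periods; the first is the LCM.
2700 = 2^2 × 3^3 × 5^2
2484 = 2^2 × 3^3 × 23
5940 = 2^2 × 3^3 × 5 × 11
6210 = 2 × 3^3 × 5 × 23
LCM(2700, 2484, 5940, 6210) = 2^2 × 3^3 × 5^2 × 11 × 23 = 683100.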